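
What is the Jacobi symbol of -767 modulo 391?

-1

Pull out -1: (-767|391) = (-1|391)·(767|391). Since 391 ≡ 3 (mod 4), (-1|391) = -1. Now have -(767|391).
Reduce the numerator: 767 ≡ 376 (mod 391), so (767|391) = (376|391).
Factor out 2: 376 = 2^3·47. Since 391 ≡ 7 (mod 8), (2|391) = +1, and (2|391)^3 = +1. Now have -(47|391).
Both 47 ≡ 3 and 391 ≡ 3 (mod 4), so reciprocity gives (47|391) = -(391|47). Reduce: 391 ≡ 15 (mod 47). Now have (15|47).
Both 15 ≡ 3 and 47 ≡ 3 (mod 4), so reciprocity gives (15|47) = -(47|15). Reduce: 47 ≡ 2 (mod 15). Now have -(2|15).
Factor out 2: 2 = 2. Since 15 ≡ 7 (mod 8), (2|15) = +1. Now have -(1|15).
(1|15) = 1. Collecting the sign factors: -1.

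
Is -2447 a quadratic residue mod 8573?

yes

Reduce the numerator: -2447 ≡ 6126 (mod 8573), so (-2447|8573) = (6126|8573).
Factor out 2: 6126 = 2·3063. Since 8573 ≡ 5 (mod 8), (2|8573) = -1. Now have -(3063|8573).
8573 ≡ 1 (mod 4), so quadratic reciprocity gives (3063|8573) = (8573|3063). Reduce: 8573 ≡ 2447 (mod 3063). Now have -(2447|3063).
Both 2447 ≡ 3 and 3063 ≡ 3 (mod 4), so reciprocity gives (2447|3063) = -(3063|2447). Reduce: 3063 ≡ 616 (mod 2447). Now have (616|2447).
Factor out 2: 616 = 2^3·77. Since 2447 ≡ 7 (mod 8), (2|2447) = +1, and (2|2447)^3 = +1. Now have (77|2447).
77 ≡ 1 (mod 4), so quadratic reciprocity gives (77|2447) = (2447|77). Reduce: 2447 ≡ 60 (mod 77). Now have (60|77).
Factor out 2: 60 = 2^2·15. Since 77 ≡ 5 (mod 8), (2|77) = -1, and (2|77)^2 = +1. Now have (15|77).
77 ≡ 1 (mod 4), so quadratic reciprocity gives (15|77) = (77|15). Reduce: 77 ≡ 2 (mod 15). Now have (2|15).
Factor out 2: 2 = 2. Since 15 ≡ 7 (mod 8), (2|15) = +1. Now have (1|15).
(1|15) = 1. Collecting the sign factors: 1.
(-2447|8573) = 1, and 8573 is prime, so -2447 is a quadratic residue mod 8573.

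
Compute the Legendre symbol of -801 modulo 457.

(-801/457)
  = (801/457)    [457 ≡ 1 mod 4 ⇒ (-1/457) = +1]
  = (344/457)    [801 ≡ 344 mod 457]
  = (43/457)    [457 ≡ 1 mod 8 ⇒ (2/457)^3 = +1]
  = (457/43)    [QR: 457 ≡ 1 mod 4, sign kept]
  = (27/43)    [457 ≡ 27 mod 43]
  = -(43/27)    [QR: both ≡ 3 mod 4, sign flips]
  = -(16/27)    [43 ≡ 16 mod 27]
  = -(1/27)    [27 ≡ 3 mod 8 ⇒ (2/27)^4 = +1]
  = -1    [(1/27) = 1]

-1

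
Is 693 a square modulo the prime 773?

693 ≡ 1 (mod 4), so quadratic reciprocity gives (693|773) = (773|693). Reduce: 773 ≡ 80 (mod 693). Now have (80|693).
Factor out 2: 80 = 2^4·5. Since 693 ≡ 5 (mod 8), (2|693) = -1, and (2|693)^4 = +1. Now have (5|693).
5 ≡ 1 (mod 4), so quadratic reciprocity gives (5|693) = (693|5). Reduce: 693 ≡ 3 (mod 5). Now have (3|5).
5 ≡ 1 (mod 4), so quadratic reciprocity gives (3|5) = (5|3). Reduce: 5 ≡ 2 (mod 3). Now have (2|3).
Factor out 2: 2 = 2. Since 3 ≡ 3 (mod 8), (2|3) = -1. Now have -(1|3).
(1|3) = 1. Collecting the sign factors: -1.
The Legendre symbol is -1, so x^2 ≡ 693 (mod 773) has no solution.

no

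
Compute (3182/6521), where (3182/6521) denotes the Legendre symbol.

Factor out 2: 3182 = 2·1591. Since 6521 ≡ 1 (mod 8), (2/6521) = +1. Now have (1591/6521).
6521 ≡ 1 (mod 4), so quadratic reciprocity gives (1591/6521) = (6521/1591). Reduce: 6521 ≡ 157 (mod 1591). Now have (157/1591).
157 ≡ 1 (mod 4), so quadratic reciprocity gives (157/1591) = (1591/157). Reduce: 1591 ≡ 21 (mod 157). Now have (21/157).
21 ≡ 1 (mod 4), so quadratic reciprocity gives (21/157) = (157/21). Reduce: 157 ≡ 10 (mod 21). Now have (10/21).
Factor out 2: 10 = 2·5. Since 21 ≡ 5 (mod 8), (2/21) = -1. Now have -(5/21).
5 ≡ 1 (mod 4), so quadratic reciprocity gives (5/21) = (21/5). Reduce: 21 ≡ 1 (mod 5). Now have -(1/5).
(1/5) = 1. Collecting the sign factors: -1.

-1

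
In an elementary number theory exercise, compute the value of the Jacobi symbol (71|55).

1

(71|55)
  = (16|55)    [71 ≡ 16 mod 55]
  = (1|55)    [55 ≡ 7 mod 8 ⇒ (2|55)^4 = +1]
  = 1    [(1|55) = 1]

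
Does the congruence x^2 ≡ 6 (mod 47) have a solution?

(6/47)
  = (3/47)    [47 ≡ 7 mod 8 ⇒ (2/47) = +1]
  = -(47/3)    [QR: both ≡ 3 mod 4, sign flips]
  = -(2/3)    [47 ≡ 2 mod 3]
  = (1/3)    [3 ≡ 3 mod 8 ⇒ (2/3) = -1]
  = 1    [(1/3) = 1]
(6/47) = 1, and 47 is prime, so 6 is a quadratic residue mod 47.

yes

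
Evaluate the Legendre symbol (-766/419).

Pull out -1: (-766/419) = (-1/419)·(766/419). Since 419 ≡ 3 (mod 4), (-1/419) = -1. Now have -(766/419).
Reduce the numerator: 766 ≡ 347 (mod 419), so (766/419) = (347/419).
Both 347 ≡ 3 and 419 ≡ 3 (mod 4), so reciprocity gives (347/419) = -(419/347). Reduce: 419 ≡ 72 (mod 347). Now have (72/347).
Factor out 2: 72 = 2^3·9. Since 347 ≡ 3 (mod 8), (2/347) = -1, and (2/347)^3 = -1. Now have -(9/347).
9 ≡ 1 (mod 4), so quadratic reciprocity gives (9/347) = (347/9). Reduce: 347 ≡ 5 (mod 9). Now have -(5/9).
5 ≡ 1 (mod 4), so quadratic reciprocity gives (5/9) = (9/5). Reduce: 9 ≡ 4 (mod 5). Now have -(4/5).
Factor out 2: 4 = 2^2. Since 5 ≡ 5 (mod 8), (2/5) = -1, and (2/5)^2 = +1. Now have -(1/5).
(1/5) = 1. Collecting the sign factors: -1.

-1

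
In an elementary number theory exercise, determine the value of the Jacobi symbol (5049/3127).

1

(5049/3127)
  = (1922/3127)    [5049 ≡ 1922 mod 3127]
  = (961/3127)    [3127 ≡ 7 mod 8 ⇒ (2/3127) = +1]
  = (3127/961)    [QR: 961 ≡ 1 mod 4, sign kept]
  = (244/961)    [3127 ≡ 244 mod 961]
  = (61/961)    [961 ≡ 1 mod 8 ⇒ (2/961)^2 = +1]
  = (961/61)    [QR: 61 ≡ 1 mod 4, sign kept]
  = (46/61)    [961 ≡ 46 mod 61]
  = -(23/61)    [61 ≡ 5 mod 8 ⇒ (2/61) = -1]
  = -(61/23)    [QR: 61 ≡ 1 mod 4, sign kept]
  = -(15/23)    [61 ≡ 15 mod 23]
  = (23/15)    [QR: both ≡ 3 mod 4, sign flips]
  = (8/15)    [23 ≡ 8 mod 15]
  = (1/15)    [15 ≡ 7 mod 8 ⇒ (2/15)^3 = +1]
  = 1    [(1/15) = 1]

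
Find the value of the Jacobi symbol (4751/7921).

(4751/7921)
  = (7921/4751)    [QR: 7921 ≡ 1 mod 4, sign kept]
  = (3170/4751)    [7921 ≡ 3170 mod 4751]
  = (1585/4751)    [4751 ≡ 7 mod 8 ⇒ (2/4751) = +1]
  = (4751/1585)    [QR: 1585 ≡ 1 mod 4, sign kept]
  = (1581/1585)    [4751 ≡ 1581 mod 1585]
  = (1585/1581)    [QR: 1581 ≡ 1 mod 4, sign kept]
  = (4/1581)    [1585 ≡ 4 mod 1581]
  = (1/1581)    [1581 ≡ 5 mod 8 ⇒ (2/1581)^2 = +1]
  = 1    [(1/1581) = 1]

1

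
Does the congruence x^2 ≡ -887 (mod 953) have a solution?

yes

(-887/953)
  = (66/953)    [-887 ≡ 66 mod 953]
  = (33/953)    [953 ≡ 1 mod 8 ⇒ (2/953) = +1]
  = (953/33)    [QR: 33 ≡ 1 mod 4, sign kept]
  = (29/33)    [953 ≡ 29 mod 33]
  = (33/29)    [QR: 29 ≡ 1 mod 4, sign kept]
  = (4/29)    [33 ≡ 4 mod 29]
  = (1/29)    [29 ≡ 5 mod 8 ⇒ (2/29)^2 = +1]
  = 1    [(1/29) = 1]
The Legendre symbol is 1, so x^2 ≡ -887 (mod 953) has solution.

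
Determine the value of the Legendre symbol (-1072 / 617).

1

(-1072 / 617)
  = (162 / 617)    [-1072 ≡ 162 mod 617]
  = (81 / 617)    [617 ≡ 1 mod 8 ⇒ (2 / 617) = +1]
  = (617 / 81)    [QR: 81 ≡ 1 mod 4, sign kept]
  = (50 / 81)    [617 ≡ 50 mod 81]
  = (25 / 81)    [81 ≡ 1 mod 8 ⇒ (2 / 81) = +1]
  = (81 / 25)    [QR: 25 ≡ 1 mod 4, sign kept]
  = (6 / 25)    [81 ≡ 6 mod 25]
  = (3 / 25)    [25 ≡ 1 mod 8 ⇒ (2 / 25) = +1]
  = (25 / 3)    [QR: 25 ≡ 1 mod 4, sign kept]
  = (1 / 3)    [25 ≡ 1 mod 3]
  = 1    [(1 / 3) = 1]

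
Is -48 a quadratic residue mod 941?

no

Reduce the numerator: -48 ≡ 893 (mod 941), so (-48|941) = (893|941).
893 ≡ 1 (mod 4), so quadratic reciprocity gives (893|941) = (941|893). Reduce: 941 ≡ 48 (mod 893). Now have (48|893).
Factor out 2: 48 = 2^4·3. Since 893 ≡ 5 (mod 8), (2|893) = -1, and (2|893)^4 = +1. Now have (3|893).
893 ≡ 1 (mod 4), so quadratic reciprocity gives (3|893) = (893|3). Reduce: 893 ≡ 2 (mod 3). Now have (2|3).
Factor out 2: 2 = 2. Since 3 ≡ 3 (mod 8), (2|3) = -1. Now have -(1|3).
(1|3) = 1. Collecting the sign factors: -1.
(-48|941) = -1, and 941 is prime, so -48 is not a quadratic residue mod 941.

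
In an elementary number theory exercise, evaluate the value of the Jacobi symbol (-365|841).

Reduce the numerator: -365 ≡ 476 (mod 841), so (-365|841) = (476|841).
Factor out 2: 476 = 2^2·119. Since 841 ≡ 1 (mod 8), (2|841) = +1, and (2|841)^2 = +1. Now have (119|841).
841 ≡ 1 (mod 4), so quadratic reciprocity gives (119|841) = (841|119). Reduce: 841 ≡ 8 (mod 119). Now have (8|119).
Factor out 2: 8 = 2^3. Since 119 ≡ 7 (mod 8), (2|119) = +1, and (2|119)^3 = +1. Now have (1|119).
(1|119) = 1. Collecting the sign factors: 1.

1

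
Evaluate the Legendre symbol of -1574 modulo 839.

-1

(-1574|839)
  = -(1574|839)    [839 ≡ 3 mod 4 ⇒ (-1|839) = -1]
  = -(735|839)    [1574 ≡ 735 mod 839]
  = (839|735)    [QR: both ≡ 3 mod 4, sign flips]
  = (104|735)    [839 ≡ 104 mod 735]
  = (13|735)    [735 ≡ 7 mod 8 ⇒ (2|735)^3 = +1]
  = (735|13)    [QR: 13 ≡ 1 mod 4, sign kept]
  = (7|13)    [735 ≡ 7 mod 13]
  = (13|7)    [QR: 13 ≡ 1 mod 4, sign kept]
  = (6|7)    [13 ≡ 6 mod 7]
  = (3|7)    [7 ≡ 7 mod 8 ⇒ (2|7) = +1]
  = -(7|3)    [QR: both ≡ 3 mod 4, sign flips]
  = -(1|3)    [7 ≡ 1 mod 3]
  = -1    [(1|3) = 1]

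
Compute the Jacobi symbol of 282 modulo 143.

-1

(282 / 143)
  = (139 / 143)    [282 ≡ 139 mod 143]
  = -(143 / 139)    [QR: both ≡ 3 mod 4, sign flips]
  = -(4 / 139)    [143 ≡ 4 mod 139]
  = -(1 / 139)    [139 ≡ 3 mod 8 ⇒ (2 / 139)^2 = +1]
  = -1    [(1 / 139) = 1]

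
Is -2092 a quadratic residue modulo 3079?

Pull out -1: (-2092/3079) = (-1/3079)·(2092/3079). Since 3079 ≡ 3 (mod 4), (-1/3079) = -1. Now have -(2092/3079).
Factor out 2: 2092 = 2^2·523. Since 3079 ≡ 7 (mod 8), (2/3079) = +1, and (2/3079)^2 = +1. Now have -(523/3079).
Both 523 ≡ 3 and 3079 ≡ 3 (mod 4), so reciprocity gives (523/3079) = -(3079/523). Reduce: 3079 ≡ 464 (mod 523). Now have (464/523).
Factor out 2: 464 = 2^4·29. Since 523 ≡ 3 (mod 8), (2/523) = -1, and (2/523)^4 = +1. Now have (29/523).
29 ≡ 1 (mod 4), so quadratic reciprocity gives (29/523) = (523/29). Reduce: 523 ≡ 1 (mod 29). Now have (1/29).
(1/29) = 1. Collecting the sign factors: 1.
The Legendre symbol is 1, so x^2 ≡ -2092 (mod 3079) has solution.

yes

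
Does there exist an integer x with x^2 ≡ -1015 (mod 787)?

yes

(-1015/787)
  = -(1015/787)    [787 ≡ 3 mod 4 ⇒ (-1/787) = -1]
  = -(228/787)    [1015 ≡ 228 mod 787]
  = -(57/787)    [787 ≡ 3 mod 8 ⇒ (2/787)^2 = +1]
  = -(787/57)    [QR: 57 ≡ 1 mod 4, sign kept]
  = -(46/57)    [787 ≡ 46 mod 57]
  = -(23/57)    [57 ≡ 1 mod 8 ⇒ (2/57) = +1]
  = -(57/23)    [QR: 57 ≡ 1 mod 4, sign kept]
  = -(11/23)    [57 ≡ 11 mod 23]
  = (23/11)    [QR: both ≡ 3 mod 4, sign flips]
  = (1/11)    [23 ≡ 1 mod 11]
  = 1    [(1/11) = 1]
(-1015/787) = 1, and 787 is prime, so -1015 is a quadratic residue mod 787.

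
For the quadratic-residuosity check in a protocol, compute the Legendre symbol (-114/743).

(-114/743)
  = -(114/743)    [743 ≡ 3 mod 4 ⇒ (-1/743) = -1]
  = -(57/743)    [743 ≡ 7 mod 8 ⇒ (2/743) = +1]
  = -(743/57)    [QR: 57 ≡ 1 mod 4, sign kept]
  = -(2/57)    [743 ≡ 2 mod 57]
  = -(1/57)    [57 ≡ 1 mod 8 ⇒ (2/57) = +1]
  = -1    [(1/57) = 1]

-1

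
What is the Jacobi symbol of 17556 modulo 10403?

(17556/10403)
  = (7153/10403)    [17556 ≡ 7153 mod 10403]
  = (10403/7153)    [QR: 7153 ≡ 1 mod 4, sign kept]
  = (3250/7153)    [10403 ≡ 3250 mod 7153]
  = (1625/7153)    [7153 ≡ 1 mod 8 ⇒ (2/7153) = +1]
  = (7153/1625)    [QR: 1625 ≡ 1 mod 4, sign kept]
  = (653/1625)    [7153 ≡ 653 mod 1625]
  = (1625/653)    [QR: 653 ≡ 1 mod 4, sign kept]
  = (319/653)    [1625 ≡ 319 mod 653]
  = (653/319)    [QR: 653 ≡ 1 mod 4, sign kept]
  = (15/319)    [653 ≡ 15 mod 319]
  = -(319/15)    [QR: both ≡ 3 mod 4, sign flips]
  = -(4/15)    [319 ≡ 4 mod 15]
  = -(1/15)    [15 ≡ 7 mod 8 ⇒ (2/15)^2 = +1]
  = -1    [(1/15) = 1]

-1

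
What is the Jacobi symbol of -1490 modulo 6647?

-1

Reduce the numerator: -1490 ≡ 5157 (mod 6647), so (-1490|6647) = (5157|6647).
5157 ≡ 1 (mod 4), so quadratic reciprocity gives (5157|6647) = (6647|5157). Reduce: 6647 ≡ 1490 (mod 5157). Now have (1490|5157).
Factor out 2: 1490 = 2·745. Since 5157 ≡ 5 (mod 8), (2|5157) = -1. Now have -(745|5157).
745 ≡ 1 (mod 4), so quadratic reciprocity gives (745|5157) = (5157|745). Reduce: 5157 ≡ 687 (mod 745). Now have -(687|745).
745 ≡ 1 (mod 4), so quadratic reciprocity gives (687|745) = (745|687). Reduce: 745 ≡ 58 (mod 687). Now have -(58|687).
Factor out 2: 58 = 2·29. Since 687 ≡ 7 (mod 8), (2|687) = +1. Now have -(29|687).
29 ≡ 1 (mod 4), so quadratic reciprocity gives (29|687) = (687|29). Reduce: 687 ≡ 20 (mod 29). Now have -(20|29).
Factor out 2: 20 = 2^2·5. Since 29 ≡ 5 (mod 8), (2|29) = -1, and (2|29)^2 = +1. Now have -(5|29).
5 ≡ 1 (mod 4), so quadratic reciprocity gives (5|29) = (29|5). Reduce: 29 ≡ 4 (mod 5). Now have -(4|5).
Factor out 2: 4 = 2^2. Since 5 ≡ 5 (mod 8), (2|5) = -1, and (2|5)^2 = +1. Now have -(1|5).
(1|5) = 1. Collecting the sign factors: -1.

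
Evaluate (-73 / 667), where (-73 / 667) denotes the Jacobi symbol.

1

(-73 / 667)
  = -(73 / 667)    [667 ≡ 3 mod 4 ⇒ (-1 / 667) = -1]
  = -(667 / 73)    [QR: 73 ≡ 1 mod 4, sign kept]
  = -(10 / 73)    [667 ≡ 10 mod 73]
  = -(5 / 73)    [73 ≡ 1 mod 8 ⇒ (2 / 73) = +1]
  = -(73 / 5)    [QR: 5 ≡ 1 mod 4, sign kept]
  = -(3 / 5)    [73 ≡ 3 mod 5]
  = -(5 / 3)    [QR: 5 ≡ 1 mod 4, sign kept]
  = -(2 / 3)    [5 ≡ 2 mod 3]
  = (1 / 3)    [3 ≡ 3 mod 8 ⇒ (2 / 3) = -1]
  = 1    [(1 / 3) = 1]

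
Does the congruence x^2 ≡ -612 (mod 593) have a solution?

yes

Reduce the numerator: -612 ≡ 574 (mod 593), so (-612|593) = (574|593).
Factor out 2: 574 = 2·287. Since 593 ≡ 1 (mod 8), (2|593) = +1. Now have (287|593).
593 ≡ 1 (mod 4), so quadratic reciprocity gives (287|593) = (593|287). Reduce: 593 ≡ 19 (mod 287). Now have (19|287).
Both 19 ≡ 3 and 287 ≡ 3 (mod 4), so reciprocity gives (19|287) = -(287|19). Reduce: 287 ≡ 2 (mod 19). Now have -(2|19).
Factor out 2: 2 = 2. Since 19 ≡ 3 (mod 8), (2|19) = -1. Now have (1|19).
(1|19) = 1. Collecting the sign factors: 1.
(-612|593) = 1, and 593 is prime, so -612 is a quadratic residue mod 593.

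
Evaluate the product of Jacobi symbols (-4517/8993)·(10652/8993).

1

By multiplicativity, (-4517·10652/8993) = (-4517/8993)·(10652/8993).
First factor (-4517/8993):
Reduce the numerator: -4517 ≡ 4476 (mod 8993), so (-4517/8993) = (4476/8993).
Factor out 2: 4476 = 2^2·1119. Since 8993 ≡ 1 (mod 8), (2/8993) = +1, and (2/8993)^2 = +1. Now have (1119/8993).
8993 ≡ 1 (mod 4), so quadratic reciprocity gives (1119/8993) = (8993/1119). Reduce: 8993 ≡ 41 (mod 1119). Now have (41/1119).
41 ≡ 1 (mod 4), so quadratic reciprocity gives (41/1119) = (1119/41). Reduce: 1119 ≡ 12 (mod 41). Now have (12/41).
Factor out 2: 12 = 2^2·3. Since 41 ≡ 1 (mod 8), (2/41) = +1, and (2/41)^2 = +1. Now have (3/41).
41 ≡ 1 (mod 4), so quadratic reciprocity gives (3/41) = (41/3). Reduce: 41 ≡ 2 (mod 3). Now have (2/3).
Factor out 2: 2 = 2. Since 3 ≡ 3 (mod 8), (2/3) = -1. Now have -(1/3).
(1/3) = 1. Collecting the sign factors: -1.
Second factor (10652/8993):
Reduce the numerator: 10652 ≡ 1659 (mod 8993), so (10652/8993) = (1659/8993).
8993 ≡ 1 (mod 4), so quadratic reciprocity gives (1659/8993) = (8993/1659). Reduce: 8993 ≡ 698 (mod 1659). Now have (698/1659).
Factor out 2: 698 = 2·349. Since 1659 ≡ 3 (mod 8), (2/1659) = -1. Now have -(349/1659).
349 ≡ 1 (mod 4), so quadratic reciprocity gives (349/1659) = (1659/349). Reduce: 1659 ≡ 263 (mod 349). Now have -(263/349).
349 ≡ 1 (mod 4), so quadratic reciprocity gives (263/349) = (349/263). Reduce: 349 ≡ 86 (mod 263). Now have -(86/263).
Factor out 2: 86 = 2·43. Since 263 ≡ 7 (mod 8), (2/263) = +1. Now have -(43/263).
Both 43 ≡ 3 and 263 ≡ 3 (mod 4), so reciprocity gives (43/263) = -(263/43). Reduce: 263 ≡ 5 (mod 43). Now have (5/43).
5 ≡ 1 (mod 4), so quadratic reciprocity gives (5/43) = (43/5). Reduce: 43 ≡ 3 (mod 5). Now have (3/5).
5 ≡ 1 (mod 4), so quadratic reciprocity gives (3/5) = (5/3). Reduce: 5 ≡ 2 (mod 3). Now have (2/3).
Factor out 2: 2 = 2. Since 3 ≡ 3 (mod 8), (2/3) = -1. Now have -(1/3).
(1/3) = 1. Collecting the sign factors: -1.
Product: (-1)·(-1) = 1.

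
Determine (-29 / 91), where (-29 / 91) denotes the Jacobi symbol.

-1

Reduce the numerator: -29 ≡ 62 (mod 91), so (-29 / 91) = (62 / 91).
Factor out 2: 62 = 2·31. Since 91 ≡ 3 (mod 8), (2 / 91) = -1. Now have -(31 / 91).
Both 31 ≡ 3 and 91 ≡ 3 (mod 4), so reciprocity gives (31 / 91) = -(91 / 31). Reduce: 91 ≡ 29 (mod 31). Now have (29 / 31).
29 ≡ 1 (mod 4), so quadratic reciprocity gives (29 / 31) = (31 / 29). Reduce: 31 ≡ 2 (mod 29). Now have (2 / 29).
Factor out 2: 2 = 2. Since 29 ≡ 5 (mod 8), (2 / 29) = -1. Now have -(1 / 29).
(1 / 29) = 1. Collecting the sign factors: -1.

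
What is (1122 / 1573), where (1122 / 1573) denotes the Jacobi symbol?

(1122 / 1573)
  = -(561 / 1573)    [1573 ≡ 5 mod 8 ⇒ (2 / 1573) = -1]
  = -(1573 / 561)    [QR: 561 ≡ 1 mod 4, sign kept]
  = -(451 / 561)    [1573 ≡ 451 mod 561]
  = -(561 / 451)    [QR: 561 ≡ 1 mod 4, sign kept]
  = -(110 / 451)    [561 ≡ 110 mod 451]
  = (55 / 451)    [451 ≡ 3 mod 8 ⇒ (2 / 451) = -1]
  = -(451 / 55)    [QR: both ≡ 3 mod 4, sign flips]
  = -(11 / 55)    [451 ≡ 11 mod 55]
  = (55 / 11)    [QR: both ≡ 3 mod 4, sign flips]
  = (0 / 11)    [55 ≡ 0 mod 11]
  = 0    [numerator 0, gcd > 1]

0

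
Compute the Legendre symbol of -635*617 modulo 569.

-1

By multiplicativity, (-635·617/569) = (-635/569)·(617/569).
First factor (-635/569):
(-635/569)
  = (635/569)    [569 ≡ 1 mod 4 ⇒ (-1/569) = +1]
  = (66/569)    [635 ≡ 66 mod 569]
  = (33/569)    [569 ≡ 1 mod 8 ⇒ (2/569) = +1]
  = (569/33)    [QR: 33 ≡ 1 mod 4, sign kept]
  = (8/33)    [569 ≡ 8 mod 33]
  = (1/33)    [33 ≡ 1 mod 8 ⇒ (2/33)^3 = +1]
  = 1    [(1/33) = 1]
Second factor (617/569):
(617/569)
  = (48/569)    [617 ≡ 48 mod 569]
  = (3/569)    [569 ≡ 1 mod 8 ⇒ (2/569)^4 = +1]
  = (569/3)    [QR: 569 ≡ 1 mod 4, sign kept]
  = (2/3)    [569 ≡ 2 mod 3]
  = -(1/3)    [3 ≡ 3 mod 8 ⇒ (2/3) = -1]
  = -1    [(1/3) = 1]
Product: (1)·(-1) = -1.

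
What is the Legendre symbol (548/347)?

1

Reduce the numerator: 548 ≡ 201 (mod 347), so (548/347) = (201/347).
201 ≡ 1 (mod 4), so quadratic reciprocity gives (201/347) = (347/201). Reduce: 347 ≡ 146 (mod 201). Now have (146/201).
Factor out 2: 146 = 2·73. Since 201 ≡ 1 (mod 8), (2/201) = +1. Now have (73/201).
73 ≡ 1 (mod 4), so quadratic reciprocity gives (73/201) = (201/73). Reduce: 201 ≡ 55 (mod 73). Now have (55/73).
73 ≡ 1 (mod 4), so quadratic reciprocity gives (55/73) = (73/55). Reduce: 73 ≡ 18 (mod 55). Now have (18/55).
Factor out 2: 18 = 2·9. Since 55 ≡ 7 (mod 8), (2/55) = +1. Now have (9/55).
9 ≡ 1 (mod 4), so quadratic reciprocity gives (9/55) = (55/9). Reduce: 55 ≡ 1 (mod 9). Now have (1/9).
(1/9) = 1. Collecting the sign factors: 1.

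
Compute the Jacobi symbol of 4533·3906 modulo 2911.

-1

By multiplicativity, (4533·3906/2911) = (4533/2911)·(3906/2911).
First factor (4533/2911):
(4533/2911)
  = (1622/2911)    [4533 ≡ 1622 mod 2911]
  = (811/2911)    [2911 ≡ 7 mod 8 ⇒ (2/2911) = +1]
  = -(2911/811)    [QR: both ≡ 3 mod 4, sign flips]
  = -(478/811)    [2911 ≡ 478 mod 811]
  = (239/811)    [811 ≡ 3 mod 8 ⇒ (2/811) = -1]
  = -(811/239)    [QR: both ≡ 3 mod 4, sign flips]
  = -(94/239)    [811 ≡ 94 mod 239]
  = -(47/239)    [239 ≡ 7 mod 8 ⇒ (2/239) = +1]
  = (239/47)    [QR: both ≡ 3 mod 4, sign flips]
  = (4/47)    [239 ≡ 4 mod 47]
  = (1/47)    [47 ≡ 7 mod 8 ⇒ (2/47)^2 = +1]
  = 1    [(1/47) = 1]
Second factor (3906/2911):
(3906/2911)
  = (995/2911)    [3906 ≡ 995 mod 2911]
  = -(2911/995)    [QR: both ≡ 3 mod 4, sign flips]
  = -(921/995)    [2911 ≡ 921 mod 995]
  = -(995/921)    [QR: 921 ≡ 1 mod 4, sign kept]
  = -(74/921)    [995 ≡ 74 mod 921]
  = -(37/921)    [921 ≡ 1 mod 8 ⇒ (2/921) = +1]
  = -(921/37)    [QR: 37 ≡ 1 mod 4, sign kept]
  = -(33/37)    [921 ≡ 33 mod 37]
  = -(37/33)    [QR: 33 ≡ 1 mod 4, sign kept]
  = -(4/33)    [37 ≡ 4 mod 33]
  = -(1/33)    [33 ≡ 1 mod 8 ⇒ (2/33)^2 = +1]
  = -1    [(1/33) = 1]
Product: (1)·(-1) = -1.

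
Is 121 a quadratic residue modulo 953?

(121/953)
  = (953/121)    [QR: 121 ≡ 1 mod 4, sign kept]
  = (106/121)    [953 ≡ 106 mod 121]
  = (53/121)    [121 ≡ 1 mod 8 ⇒ (2/121) = +1]
  = (121/53)    [QR: 53 ≡ 1 mod 4, sign kept]
  = (15/53)    [121 ≡ 15 mod 53]
  = (53/15)    [QR: 53 ≡ 1 mod 4, sign kept]
  = (8/15)    [53 ≡ 8 mod 15]
  = (1/15)    [15 ≡ 7 mod 8 ⇒ (2/15)^3 = +1]
  = 1    [(1/15) = 1]
(121/953) = 1, and 953 is prime, so 121 is a quadratic residue mod 953.

yes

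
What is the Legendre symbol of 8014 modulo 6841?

1

(8014|6841)
  = (1173|6841)    [8014 ≡ 1173 mod 6841]
  = (6841|1173)    [QR: 1173 ≡ 1 mod 4, sign kept]
  = (976|1173)    [6841 ≡ 976 mod 1173]
  = (61|1173)    [1173 ≡ 5 mod 8 ⇒ (2|1173)^4 = +1]
  = (1173|61)    [QR: 61 ≡ 1 mod 4, sign kept]
  = (14|61)    [1173 ≡ 14 mod 61]
  = -(7|61)    [61 ≡ 5 mod 8 ⇒ (2|61) = -1]
  = -(61|7)    [QR: 61 ≡ 1 mod 4, sign kept]
  = -(5|7)    [61 ≡ 5 mod 7]
  = -(7|5)    [QR: 5 ≡ 1 mod 4, sign kept]
  = -(2|5)    [7 ≡ 2 mod 5]
  = (1|5)    [5 ≡ 5 mod 8 ⇒ (2|5) = -1]
  = 1    [(1|5) = 1]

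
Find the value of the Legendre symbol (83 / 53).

Reduce the numerator: 83 ≡ 30 (mod 53), so (83 / 53) = (30 / 53).
Factor out 2: 30 = 2·15. Since 53 ≡ 5 (mod 8), (2 / 53) = -1. Now have -(15 / 53).
53 ≡ 1 (mod 4), so quadratic reciprocity gives (15 / 53) = (53 / 15). Reduce: 53 ≡ 8 (mod 15). Now have -(8 / 15).
Factor out 2: 8 = 2^3. Since 15 ≡ 7 (mod 8), (2 / 15) = +1, and (2 / 15)^3 = +1. Now have -(1 / 15).
(1 / 15) = 1. Collecting the sign factors: -1.

-1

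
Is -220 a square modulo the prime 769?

(-220/769)
  = (549/769)    [-220 ≡ 549 mod 769]
  = (769/549)    [QR: 549 ≡ 1 mod 4, sign kept]
  = (220/549)    [769 ≡ 220 mod 549]
  = (55/549)    [549 ≡ 5 mod 8 ⇒ (2/549)^2 = +1]
  = (549/55)    [QR: 549 ≡ 1 mod 4, sign kept]
  = (54/55)    [549 ≡ 54 mod 55]
  = (27/55)    [55 ≡ 7 mod 8 ⇒ (2/55) = +1]
  = -(55/27)    [QR: both ≡ 3 mod 4, sign flips]
  = -(1/27)    [55 ≡ 1 mod 27]
  = -1    [(1/27) = 1]
(-220/769) = -1, and 769 is prime, so -220 is not a quadratic residue mod 769.

no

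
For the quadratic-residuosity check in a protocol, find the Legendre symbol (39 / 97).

-1

97 ≡ 1 (mod 4), so quadratic reciprocity gives (39 / 97) = (97 / 39). Reduce: 97 ≡ 19 (mod 39). Now have (19 / 39).
Both 19 ≡ 3 and 39 ≡ 3 (mod 4), so reciprocity gives (19 / 39) = -(39 / 19). Reduce: 39 ≡ 1 (mod 19). Now have -(1 / 19).
(1 / 19) = 1. Collecting the sign factors: -1.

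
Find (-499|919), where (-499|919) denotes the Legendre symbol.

Pull out -1: (-499|919) = (-1|919)·(499|919). Since 919 ≡ 3 (mod 4), (-1|919) = -1. Now have -(499|919).
Both 499 ≡ 3 and 919 ≡ 3 (mod 4), so reciprocity gives (499|919) = -(919|499). Reduce: 919 ≡ 420 (mod 499). Now have (420|499).
Factor out 2: 420 = 2^2·105. Since 499 ≡ 3 (mod 8), (2|499) = -1, and (2|499)^2 = +1. Now have (105|499).
105 ≡ 1 (mod 4), so quadratic reciprocity gives (105|499) = (499|105). Reduce: 499 ≡ 79 (mod 105). Now have (79|105).
105 ≡ 1 (mod 4), so quadratic reciprocity gives (79|105) = (105|79). Reduce: 105 ≡ 26 (mod 79). Now have (26|79).
Factor out 2: 26 = 2·13. Since 79 ≡ 7 (mod 8), (2|79) = +1. Now have (13|79).
13 ≡ 1 (mod 4), so quadratic reciprocity gives (13|79) = (79|13). Reduce: 79 ≡ 1 (mod 13). Now have (1|13).
(1|13) = 1. Collecting the sign factors: 1.

1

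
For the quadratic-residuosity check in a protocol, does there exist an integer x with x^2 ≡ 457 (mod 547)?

no

457 ≡ 1 (mod 4), so quadratic reciprocity gives (457|547) = (547|457). Reduce: 547 ≡ 90 (mod 457). Now have (90|457).
Factor out 2: 90 = 2·45. Since 457 ≡ 1 (mod 8), (2|457) = +1. Now have (45|457).
45 ≡ 1 (mod 4), so quadratic reciprocity gives (45|457) = (457|45). Reduce: 457 ≡ 7 (mod 45). Now have (7|45).
45 ≡ 1 (mod 4), so quadratic reciprocity gives (7|45) = (45|7). Reduce: 45 ≡ 3 (mod 7). Now have (3|7).
Both 3 ≡ 3 and 7 ≡ 3 (mod 4), so reciprocity gives (3|7) = -(7|3). Reduce: 7 ≡ 1 (mod 3). Now have -(1|3).
(1|3) = 1. Collecting the sign factors: -1.
(457|547) = -1, and 547 is prime, so 457 is not a quadratic residue mod 547.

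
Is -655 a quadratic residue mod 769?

yes

Reduce the numerator: -655 ≡ 114 (mod 769), so (-655/769) = (114/769).
Factor out 2: 114 = 2·57. Since 769 ≡ 1 (mod 8), (2/769) = +1. Now have (57/769).
57 ≡ 1 (mod 4), so quadratic reciprocity gives (57/769) = (769/57). Reduce: 769 ≡ 28 (mod 57). Now have (28/57).
Factor out 2: 28 = 2^2·7. Since 57 ≡ 1 (mod 8), (2/57) = +1, and (2/57)^2 = +1. Now have (7/57).
57 ≡ 1 (mod 4), so quadratic reciprocity gives (7/57) = (57/7). Reduce: 57 ≡ 1 (mod 7). Now have (1/7).
(1/7) = 1. Collecting the sign factors: 1.
The Legendre symbol is 1, so x^2 ≡ -655 (mod 769) has solution.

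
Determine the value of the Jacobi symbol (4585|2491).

1

(4585|2491)
  = (2094|2491)    [4585 ≡ 2094 mod 2491]
  = -(1047|2491)    [2491 ≡ 3 mod 8 ⇒ (2|2491) = -1]
  = (2491|1047)    [QR: both ≡ 3 mod 4, sign flips]
  = (397|1047)    [2491 ≡ 397 mod 1047]
  = (1047|397)    [QR: 397 ≡ 1 mod 4, sign kept]
  = (253|397)    [1047 ≡ 253 mod 397]
  = (397|253)    [QR: 253 ≡ 1 mod 4, sign kept]
  = (144|253)    [397 ≡ 144 mod 253]
  = (9|253)    [253 ≡ 5 mod 8 ⇒ (2|253)^4 = +1]
  = (253|9)    [QR: 9 ≡ 1 mod 4, sign kept]
  = (1|9)    [253 ≡ 1 mod 9]
  = 1    [(1|9) = 1]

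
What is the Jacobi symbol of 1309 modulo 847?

0

Reduce the numerator: 1309 ≡ 462 (mod 847), so (1309 / 847) = (462 / 847).
Factor out 2: 462 = 2·231. Since 847 ≡ 7 (mod 8), (2 / 847) = +1. Now have (231 / 847).
Both 231 ≡ 3 and 847 ≡ 3 (mod 4), so reciprocity gives (231 / 847) = -(847 / 231). Reduce: 847 ≡ 154 (mod 231). Now have -(154 / 231).
Factor out 2: 154 = 2·77. Since 231 ≡ 7 (mod 8), (2 / 231) = +1. Now have -(77 / 231).
77 ≡ 1 (mod 4), so quadratic reciprocity gives (77 / 231) = (231 / 77). Reduce: 231 ≡ 0 (mod 77). Now have -(0 / 77).
The numerator is now 0 with denominator 77 > 1: the symbol is 0.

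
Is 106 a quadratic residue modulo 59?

no

(106|59)
  = (47|59)    [106 ≡ 47 mod 59]
  = -(59|47)    [QR: both ≡ 3 mod 4, sign flips]
  = -(12|47)    [59 ≡ 12 mod 47]
  = -(3|47)    [47 ≡ 7 mod 8 ⇒ (2|47)^2 = +1]
  = (47|3)    [QR: both ≡ 3 mod 4, sign flips]
  = (2|3)    [47 ≡ 2 mod 3]
  = -(1|3)    [3 ≡ 3 mod 8 ⇒ (2|3) = -1]
  = -1    [(1|3) = 1]
The Legendre symbol is -1, so x^2 ≡ 106 (mod 59) has no solution.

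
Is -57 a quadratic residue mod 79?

yes

Pull out -1: (-57/79) = (-1/79)·(57/79). Since 79 ≡ 3 (mod 4), (-1/79) = -1. Now have -(57/79).
57 ≡ 1 (mod 4), so quadratic reciprocity gives (57/79) = (79/57). Reduce: 79 ≡ 22 (mod 57). Now have -(22/57).
Factor out 2: 22 = 2·11. Since 57 ≡ 1 (mod 8), (2/57) = +1. Now have -(11/57).
57 ≡ 1 (mod 4), so quadratic reciprocity gives (11/57) = (57/11). Reduce: 57 ≡ 2 (mod 11). Now have -(2/11).
Factor out 2: 2 = 2. Since 11 ≡ 3 (mod 8), (2/11) = -1. Now have (1/11).
(1/11) = 1. Collecting the sign factors: 1.
(-57/79) = 1, and 79 is prime, so -57 is a quadratic residue mod 79.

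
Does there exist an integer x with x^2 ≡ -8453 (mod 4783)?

Pull out -1: (-8453/4783) = (-1/4783)·(8453/4783). Since 4783 ≡ 3 (mod 4), (-1/4783) = -1. Now have -(8453/4783).
Reduce the numerator: 8453 ≡ 3670 (mod 4783), so (8453/4783) = (3670/4783).
Factor out 2: 3670 = 2·1835. Since 4783 ≡ 7 (mod 8), (2/4783) = +1. Now have -(1835/4783).
Both 1835 ≡ 3 and 4783 ≡ 3 (mod 4), so reciprocity gives (1835/4783) = -(4783/1835). Reduce: 4783 ≡ 1113 (mod 1835). Now have (1113/1835).
1113 ≡ 1 (mod 4), so quadratic reciprocity gives (1113/1835) = (1835/1113). Reduce: 1835 ≡ 722 (mod 1113). Now have (722/1113).
Factor out 2: 722 = 2·361. Since 1113 ≡ 1 (mod 8), (2/1113) = +1. Now have (361/1113).
361 ≡ 1 (mod 4), so quadratic reciprocity gives (361/1113) = (1113/361). Reduce: 1113 ≡ 30 (mod 361). Now have (30/361).
Factor out 2: 30 = 2·15. Since 361 ≡ 1 (mod 8), (2/361) = +1. Now have (15/361).
361 ≡ 1 (mod 4), so quadratic reciprocity gives (15/361) = (361/15). Reduce: 361 ≡ 1 (mod 15). Now have (1/15).
(1/15) = 1. Collecting the sign factors: 1.
The Legendre symbol is 1, so x^2 ≡ -8453 (mod 4783) has solution.

yes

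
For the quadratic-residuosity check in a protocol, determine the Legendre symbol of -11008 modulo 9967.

-1

Reduce the numerator: -11008 ≡ 8926 (mod 9967), so (-11008/9967) = (8926/9967).
Factor out 2: 8926 = 2·4463. Since 9967 ≡ 7 (mod 8), (2/9967) = +1. Now have (4463/9967).
Both 4463 ≡ 3 and 9967 ≡ 3 (mod 4), so reciprocity gives (4463/9967) = -(9967/4463). Reduce: 9967 ≡ 1041 (mod 4463). Now have -(1041/4463).
1041 ≡ 1 (mod 4), so quadratic reciprocity gives (1041/4463) = (4463/1041). Reduce: 4463 ≡ 299 (mod 1041). Now have -(299/1041).
1041 ≡ 1 (mod 4), so quadratic reciprocity gives (299/1041) = (1041/299). Reduce: 1041 ≡ 144 (mod 299). Now have -(144/299).
Factor out 2: 144 = 2^4·9. Since 299 ≡ 3 (mod 8), (2/299) = -1, and (2/299)^4 = +1. Now have -(9/299).
9 ≡ 1 (mod 4), so quadratic reciprocity gives (9/299) = (299/9). Reduce: 299 ≡ 2 (mod 9). Now have -(2/9).
Factor out 2: 2 = 2. Since 9 ≡ 1 (mod 8), (2/9) = +1. Now have -(1/9).
(1/9) = 1. Collecting the sign factors: -1.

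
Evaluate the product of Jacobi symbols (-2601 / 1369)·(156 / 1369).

1

By multiplicativity, (-2601·156 / 1369) = (-2601 / 1369)·(156 / 1369).
First factor (-2601 / 1369):
(-2601 / 1369)
  = (137 / 1369)    [-2601 ≡ 137 mod 1369]
  = (1369 / 137)    [QR: 137 ≡ 1 mod 4, sign kept]
  = (136 / 137)    [1369 ≡ 136 mod 137]
  = (17 / 137)    [137 ≡ 1 mod 8 ⇒ (2 / 137)^3 = +1]
  = (137 / 17)    [QR: 17 ≡ 1 mod 4, sign kept]
  = (1 / 17)    [137 ≡ 1 mod 17]
  = 1    [(1 / 17) = 1]
Second factor (156 / 1369):
(156 / 1369)
  = (39 / 1369)    [1369 ≡ 1 mod 8 ⇒ (2 / 1369)^2 = +1]
  = (1369 / 39)    [QR: 1369 ≡ 1 mod 4, sign kept]
  = (4 / 39)    [1369 ≡ 4 mod 39]
  = (1 / 39)    [39 ≡ 7 mod 8 ⇒ (2 / 39)^2 = +1]
  = 1    [(1 / 39) = 1]
Product: (1)·(1) = 1.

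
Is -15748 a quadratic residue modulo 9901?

no

(-15748/9901)
  = (4054/9901)    [-15748 ≡ 4054 mod 9901]
  = -(2027/9901)    [9901 ≡ 5 mod 8 ⇒ (2/9901) = -1]
  = -(9901/2027)    [QR: 9901 ≡ 1 mod 4, sign kept]
  = -(1793/2027)    [9901 ≡ 1793 mod 2027]
  = -(2027/1793)    [QR: 1793 ≡ 1 mod 4, sign kept]
  = -(234/1793)    [2027 ≡ 234 mod 1793]
  = -(117/1793)    [1793 ≡ 1 mod 8 ⇒ (2/1793) = +1]
  = -(1793/117)    [QR: 117 ≡ 1 mod 4, sign kept]
  = -(38/117)    [1793 ≡ 38 mod 117]
  = (19/117)    [117 ≡ 5 mod 8 ⇒ (2/117) = -1]
  = (117/19)    [QR: 117 ≡ 1 mod 4, sign kept]
  = (3/19)    [117 ≡ 3 mod 19]
  = -(19/3)    [QR: both ≡ 3 mod 4, sign flips]
  = -(1/3)    [19 ≡ 1 mod 3]
  = -1    [(1/3) = 1]
(-15748/9901) = -1, and 9901 is prime, so -15748 is not a quadratic residue mod 9901.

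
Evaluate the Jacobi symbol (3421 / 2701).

Reduce the numerator: 3421 ≡ 720 (mod 2701), so (3421 / 2701) = (720 / 2701).
Factor out 2: 720 = 2^4·45. Since 2701 ≡ 5 (mod 8), (2 / 2701) = -1, and (2 / 2701)^4 = +1. Now have (45 / 2701).
45 ≡ 1 (mod 4), so quadratic reciprocity gives (45 / 2701) = (2701 / 45). Reduce: 2701 ≡ 1 (mod 45). Now have (1 / 45).
(1 / 45) = 1. Collecting the sign factors: 1.

1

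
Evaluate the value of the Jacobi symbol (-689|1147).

1

Reduce the numerator: -689 ≡ 458 (mod 1147), so (-689|1147) = (458|1147).
Factor out 2: 458 = 2·229. Since 1147 ≡ 3 (mod 8), (2|1147) = -1. Now have -(229|1147).
229 ≡ 1 (mod 4), so quadratic reciprocity gives (229|1147) = (1147|229). Reduce: 1147 ≡ 2 (mod 229). Now have -(2|229).
Factor out 2: 2 = 2. Since 229 ≡ 5 (mod 8), (2|229) = -1. Now have (1|229).
(1|229) = 1. Collecting the sign factors: 1.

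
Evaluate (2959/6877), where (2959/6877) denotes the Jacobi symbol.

-1

(2959/6877)
  = (6877/2959)    [QR: 6877 ≡ 1 mod 4, sign kept]
  = (959/2959)    [6877 ≡ 959 mod 2959]
  = -(2959/959)    [QR: both ≡ 3 mod 4, sign flips]
  = -(82/959)    [2959 ≡ 82 mod 959]
  = -(41/959)    [959 ≡ 7 mod 8 ⇒ (2/959) = +1]
  = -(959/41)    [QR: 41 ≡ 1 mod 4, sign kept]
  = -(16/41)    [959 ≡ 16 mod 41]
  = -(1/41)    [41 ≡ 1 mod 8 ⇒ (2/41)^4 = +1]
  = -1    [(1/41) = 1]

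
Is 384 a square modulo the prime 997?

(384/997)
  = -(3/997)    [997 ≡ 5 mod 8 ⇒ (2/997)^7 = -1]
  = -(997/3)    [QR: 997 ≡ 1 mod 4, sign kept]
  = -(1/3)    [997 ≡ 1 mod 3]
  = -1    [(1/3) = 1]
(384/997) = -1, and 997 is prime, so 384 is not a quadratic residue mod 997.

no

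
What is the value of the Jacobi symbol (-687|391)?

-1

(-687|391)
  = (95|391)    [-687 ≡ 95 mod 391]
  = -(391|95)    [QR: both ≡ 3 mod 4, sign flips]
  = -(11|95)    [391 ≡ 11 mod 95]
  = (95|11)    [QR: both ≡ 3 mod 4, sign flips]
  = (7|11)    [95 ≡ 7 mod 11]
  = -(11|7)    [QR: both ≡ 3 mod 4, sign flips]
  = -(4|7)    [11 ≡ 4 mod 7]
  = -(1|7)    [7 ≡ 7 mod 8 ⇒ (2|7)^2 = +1]
  = -1    [(1|7) = 1]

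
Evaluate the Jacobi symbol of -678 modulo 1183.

Pull out -1: (-678|1183) = (-1|1183)·(678|1183). Since 1183 ≡ 3 (mod 4), (-1|1183) = -1. Now have -(678|1183).
Factor out 2: 678 = 2·339. Since 1183 ≡ 7 (mod 8), (2|1183) = +1. Now have -(339|1183).
Both 339 ≡ 3 and 1183 ≡ 3 (mod 4), so reciprocity gives (339|1183) = -(1183|339). Reduce: 1183 ≡ 166 (mod 339). Now have (166|339).
Factor out 2: 166 = 2·83. Since 339 ≡ 3 (mod 8), (2|339) = -1. Now have -(83|339).
Both 83 ≡ 3 and 339 ≡ 3 (mod 4), so reciprocity gives (83|339) = -(339|83). Reduce: 339 ≡ 7 (mod 83). Now have (7|83).
Both 7 ≡ 3 and 83 ≡ 3 (mod 4), so reciprocity gives (7|83) = -(83|7). Reduce: 83 ≡ 6 (mod 7). Now have -(6|7).
Factor out 2: 6 = 2·3. Since 7 ≡ 7 (mod 8), (2|7) = +1. Now have -(3|7).
Both 3 ≡ 3 and 7 ≡ 3 (mod 4), so reciprocity gives (3|7) = -(7|3). Reduce: 7 ≡ 1 (mod 3). Now have (1|3).
(1|3) = 1. Collecting the sign factors: 1.

1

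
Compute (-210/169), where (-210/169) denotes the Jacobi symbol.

1

(-210/169)
  = (128/169)    [-210 ≡ 128 mod 169]
  = (1/169)    [169 ≡ 1 mod 8 ⇒ (2/169)^7 = +1]
  = 1    [(1/169) = 1]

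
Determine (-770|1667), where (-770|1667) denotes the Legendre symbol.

1

Reduce the numerator: -770 ≡ 897 (mod 1667), so (-770|1667) = (897|1667).
897 ≡ 1 (mod 4), so quadratic reciprocity gives (897|1667) = (1667|897). Reduce: 1667 ≡ 770 (mod 897). Now have (770|897).
Factor out 2: 770 = 2·385. Since 897 ≡ 1 (mod 8), (2|897) = +1. Now have (385|897).
385 ≡ 1 (mod 4), so quadratic reciprocity gives (385|897) = (897|385). Reduce: 897 ≡ 127 (mod 385). Now have (127|385).
385 ≡ 1 (mod 4), so quadratic reciprocity gives (127|385) = (385|127). Reduce: 385 ≡ 4 (mod 127). Now have (4|127).
Factor out 2: 4 = 2^2. Since 127 ≡ 7 (mod 8), (2|127) = +1, and (2|127)^2 = +1. Now have (1|127).
(1|127) = 1. Collecting the sign factors: 1.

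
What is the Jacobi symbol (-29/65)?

Pull out -1: (-29/65) = (-1/65)·(29/65). Since 65 ≡ 1 (mod 4), (-1/65) = +1. Now have (29/65).
29 ≡ 1 (mod 4), so quadratic reciprocity gives (29/65) = (65/29). Reduce: 65 ≡ 7 (mod 29). Now have (7/29).
29 ≡ 1 (mod 4), so quadratic reciprocity gives (7/29) = (29/7). Reduce: 29 ≡ 1 (mod 7). Now have (1/7).
(1/7) = 1. Collecting the sign factors: 1.

1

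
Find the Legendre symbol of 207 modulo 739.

(207/739)
  = -(739/207)    [QR: both ≡ 3 mod 4, sign flips]
  = -(118/207)    [739 ≡ 118 mod 207]
  = -(59/207)    [207 ≡ 7 mod 8 ⇒ (2/207) = +1]
  = (207/59)    [QR: both ≡ 3 mod 4, sign flips]
  = (30/59)    [207 ≡ 30 mod 59]
  = -(15/59)    [59 ≡ 3 mod 8 ⇒ (2/59) = -1]
  = (59/15)    [QR: both ≡ 3 mod 4, sign flips]
  = (14/15)    [59 ≡ 14 mod 15]
  = (7/15)    [15 ≡ 7 mod 8 ⇒ (2/15) = +1]
  = -(15/7)    [QR: both ≡ 3 mod 4, sign flips]
  = -(1/7)    [15 ≡ 1 mod 7]
  = -1    [(1/7) = 1]

-1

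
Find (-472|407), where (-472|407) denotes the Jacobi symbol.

(-472|407)
  = (342|407)    [-472 ≡ 342 mod 407]
  = (171|407)    [407 ≡ 7 mod 8 ⇒ (2|407) = +1]
  = -(407|171)    [QR: both ≡ 3 mod 4, sign flips]
  = -(65|171)    [407 ≡ 65 mod 171]
  = -(171|65)    [QR: 65 ≡ 1 mod 4, sign kept]
  = -(41|65)    [171 ≡ 41 mod 65]
  = -(65|41)    [QR: 41 ≡ 1 mod 4, sign kept]
  = -(24|41)    [65 ≡ 24 mod 41]
  = -(3|41)    [41 ≡ 1 mod 8 ⇒ (2|41)^3 = +1]
  = -(41|3)    [QR: 41 ≡ 1 mod 4, sign kept]
  = -(2|3)    [41 ≡ 2 mod 3]
  = (1|3)    [3 ≡ 3 mod 8 ⇒ (2|3) = -1]
  = 1    [(1|3) = 1]

1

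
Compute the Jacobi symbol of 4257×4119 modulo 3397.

By multiplicativity, (4257·4119/3397) = (4257/3397)·(4119/3397).
First factor (4257/3397):
(4257/3397)
  = (860/3397)    [4257 ≡ 860 mod 3397]
  = (215/3397)    [3397 ≡ 5 mod 8 ⇒ (2/3397)^2 = +1]
  = (3397/215)    [QR: 3397 ≡ 1 mod 4, sign kept]
  = (172/215)    [3397 ≡ 172 mod 215]
  = (43/215)    [215 ≡ 7 mod 8 ⇒ (2/215)^2 = +1]
  = -(215/43)    [QR: both ≡ 3 mod 4, sign flips]
  = -(0/43)    [215 ≡ 0 mod 43]
  = 0    [numerator 0, gcd > 1]
Second factor (4119/3397):
(4119/3397)
  = (722/3397)    [4119 ≡ 722 mod 3397]
  = -(361/3397)    [3397 ≡ 5 mod 8 ⇒ (2/3397) = -1]
  = -(3397/361)    [QR: 361 ≡ 1 mod 4, sign kept]
  = -(148/361)    [3397 ≡ 148 mod 361]
  = -(37/361)    [361 ≡ 1 mod 8 ⇒ (2/361)^2 = +1]
  = -(361/37)    [QR: 37 ≡ 1 mod 4, sign kept]
  = -(28/37)    [361 ≡ 28 mod 37]
  = -(7/37)    [37 ≡ 5 mod 8 ⇒ (2/37)^2 = +1]
  = -(37/7)    [QR: 37 ≡ 1 mod 4, sign kept]
  = -(2/7)    [37 ≡ 2 mod 7]
  = -(1/7)    [7 ≡ 7 mod 8 ⇒ (2/7) = +1]
  = -1    [(1/7) = 1]
Product: (0)·(-1) = 0.

0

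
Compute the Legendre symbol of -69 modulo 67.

1

Pull out -1: (-69/67) = (-1/67)·(69/67). Since 67 ≡ 3 (mod 4), (-1/67) = -1. Now have -(69/67).
Reduce the numerator: 69 ≡ 2 (mod 67), so (69/67) = (2/67).
Factor out 2: 2 = 2. Since 67 ≡ 3 (mod 8), (2/67) = -1. Now have (1/67).
(1/67) = 1. Collecting the sign factors: 1.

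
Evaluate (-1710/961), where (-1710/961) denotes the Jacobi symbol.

1

(-1710/961)
  = (212/961)    [-1710 ≡ 212 mod 961]
  = (53/961)    [961 ≡ 1 mod 8 ⇒ (2/961)^2 = +1]
  = (961/53)    [QR: 53 ≡ 1 mod 4, sign kept]
  = (7/53)    [961 ≡ 7 mod 53]
  = (53/7)    [QR: 53 ≡ 1 mod 4, sign kept]
  = (4/7)    [53 ≡ 4 mod 7]
  = (1/7)    [7 ≡ 7 mod 8 ⇒ (2/7)^2 = +1]
  = 1    [(1/7) = 1]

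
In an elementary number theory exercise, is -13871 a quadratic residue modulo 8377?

yes

(-13871/8377)
  = (2883/8377)    [-13871 ≡ 2883 mod 8377]
  = (8377/2883)    [QR: 8377 ≡ 1 mod 4, sign kept]
  = (2611/2883)    [8377 ≡ 2611 mod 2883]
  = -(2883/2611)    [QR: both ≡ 3 mod 4, sign flips]
  = -(272/2611)    [2883 ≡ 272 mod 2611]
  = -(17/2611)    [2611 ≡ 3 mod 8 ⇒ (2/2611)^4 = +1]
  = -(2611/17)    [QR: 17 ≡ 1 mod 4, sign kept]
  = -(10/17)    [2611 ≡ 10 mod 17]
  = -(5/17)    [17 ≡ 1 mod 8 ⇒ (2/17) = +1]
  = -(17/5)    [QR: 5 ≡ 1 mod 4, sign kept]
  = -(2/5)    [17 ≡ 2 mod 5]
  = (1/5)    [5 ≡ 5 mod 8 ⇒ (2/5) = -1]
  = 1    [(1/5) = 1]
The Legendre symbol is 1, so x^2 ≡ -13871 (mod 8377) has solution.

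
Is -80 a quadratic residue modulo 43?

(-80|43)
  = (6|43)    [-80 ≡ 6 mod 43]
  = -(3|43)    [43 ≡ 3 mod 8 ⇒ (2|43) = -1]
  = (43|3)    [QR: both ≡ 3 mod 4, sign flips]
  = (1|3)    [43 ≡ 1 mod 3]
  = 1    [(1|3) = 1]
(-80|43) = 1, and 43 is prime, so -80 is a quadratic residue mod 43.

yes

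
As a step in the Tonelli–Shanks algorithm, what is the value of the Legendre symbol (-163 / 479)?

-1

(-163 / 479)
  = -(163 / 479)    [479 ≡ 3 mod 4 ⇒ (-1 / 479) = -1]
  = (479 / 163)    [QR: both ≡ 3 mod 4, sign flips]
  = (153 / 163)    [479 ≡ 153 mod 163]
  = (163 / 153)    [QR: 153 ≡ 1 mod 4, sign kept]
  = (10 / 153)    [163 ≡ 10 mod 153]
  = (5 / 153)    [153 ≡ 1 mod 8 ⇒ (2 / 153) = +1]
  = (153 / 5)    [QR: 5 ≡ 1 mod 4, sign kept]
  = (3 / 5)    [153 ≡ 3 mod 5]
  = (5 / 3)    [QR: 5 ≡ 1 mod 4, sign kept]
  = (2 / 3)    [5 ≡ 2 mod 3]
  = -(1 / 3)    [3 ≡ 3 mod 8 ⇒ (2 / 3) = -1]
  = -1    [(1 / 3) = 1]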